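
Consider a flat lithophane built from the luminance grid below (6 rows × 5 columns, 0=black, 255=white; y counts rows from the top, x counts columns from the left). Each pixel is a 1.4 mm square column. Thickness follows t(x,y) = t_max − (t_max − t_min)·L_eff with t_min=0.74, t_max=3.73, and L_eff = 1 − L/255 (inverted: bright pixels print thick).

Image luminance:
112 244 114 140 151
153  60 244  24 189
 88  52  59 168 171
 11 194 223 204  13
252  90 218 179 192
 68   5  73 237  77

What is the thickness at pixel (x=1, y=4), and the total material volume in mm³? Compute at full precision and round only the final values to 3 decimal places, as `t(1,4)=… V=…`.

t(1,4)=1.795 V=135.555

span = t_max - t_min = 3.73 - 0.74 = 2.990
L(1,4) = 90, L_eff = 1 - 90/255 = 0.647059 (inverted)
t(1,4) = 3.73 - 2.990·0.647059 = 1.795
Σt over all 6·5 pixels = 117573/1700 ≈ 69.1605882
V = pitch²·Σt = 1.4²·117573/1700 = 135.555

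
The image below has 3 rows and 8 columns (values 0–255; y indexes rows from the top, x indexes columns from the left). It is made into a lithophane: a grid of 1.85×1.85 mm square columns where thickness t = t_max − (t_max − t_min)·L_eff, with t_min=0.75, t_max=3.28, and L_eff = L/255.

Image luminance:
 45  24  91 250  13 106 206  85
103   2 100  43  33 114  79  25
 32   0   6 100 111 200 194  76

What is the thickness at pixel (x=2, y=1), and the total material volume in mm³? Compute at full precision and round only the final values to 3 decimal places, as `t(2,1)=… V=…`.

t(2,1)=2.288 V=200.216

span = t_max - t_min = 3.28 - 0.75 = 2.530
L(2,1) = 100, L_eff = 100/255 = 0.392157
t(2,1) = 3.28 - 2.530·0.392157 = 2.288
Σt over all 3·8 pixels = 745873/12750 ≈ 58.4998431
V = pitch²·Σt = 1.85²·745873/12750 = 200.216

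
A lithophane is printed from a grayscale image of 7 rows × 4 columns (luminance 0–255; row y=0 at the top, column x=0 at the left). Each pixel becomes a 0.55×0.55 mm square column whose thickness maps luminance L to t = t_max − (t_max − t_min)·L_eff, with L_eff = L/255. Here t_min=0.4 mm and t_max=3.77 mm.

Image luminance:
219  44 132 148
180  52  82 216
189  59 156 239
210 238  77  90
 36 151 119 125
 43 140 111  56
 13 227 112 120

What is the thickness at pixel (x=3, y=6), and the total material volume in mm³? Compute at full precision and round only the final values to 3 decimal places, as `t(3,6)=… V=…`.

t(3,6)=2.184 V=17.604

span = t_max - t_min = 3.77 - 0.4 = 3.370
L(3,6) = 120, L_eff = 120/255 = 0.470588
t(3,6) = 3.77 - 3.370·0.470588 = 2.184
Σt over all 7·4 pixels = 370993/6375 ≈ 58.1949804
V = pitch²·Σt = 0.55²·370993/6375 = 17.604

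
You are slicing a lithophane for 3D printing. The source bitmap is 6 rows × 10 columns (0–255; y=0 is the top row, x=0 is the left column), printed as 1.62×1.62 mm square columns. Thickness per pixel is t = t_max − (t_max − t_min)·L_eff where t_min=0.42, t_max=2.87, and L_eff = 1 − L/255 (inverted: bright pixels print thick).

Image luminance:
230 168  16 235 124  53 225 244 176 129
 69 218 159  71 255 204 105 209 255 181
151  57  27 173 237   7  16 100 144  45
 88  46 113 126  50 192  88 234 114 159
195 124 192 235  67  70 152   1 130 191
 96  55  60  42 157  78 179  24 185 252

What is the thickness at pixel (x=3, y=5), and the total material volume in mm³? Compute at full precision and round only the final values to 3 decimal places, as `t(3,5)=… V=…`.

t(3,5)=0.824 V=267.299

span = t_max - t_min = 2.87 - 0.42 = 2.450
L(3,5) = 42, L_eff = 1 - 42/255 = 0.835294 (inverted)
t(3,5) = 2.87 - 2.450·0.835294 = 0.824
Σt over all 6·10 pixels = 259721/2550 ≈ 101.8513725
V = pitch²·Σt = 1.62²·259721/2550 = 267.299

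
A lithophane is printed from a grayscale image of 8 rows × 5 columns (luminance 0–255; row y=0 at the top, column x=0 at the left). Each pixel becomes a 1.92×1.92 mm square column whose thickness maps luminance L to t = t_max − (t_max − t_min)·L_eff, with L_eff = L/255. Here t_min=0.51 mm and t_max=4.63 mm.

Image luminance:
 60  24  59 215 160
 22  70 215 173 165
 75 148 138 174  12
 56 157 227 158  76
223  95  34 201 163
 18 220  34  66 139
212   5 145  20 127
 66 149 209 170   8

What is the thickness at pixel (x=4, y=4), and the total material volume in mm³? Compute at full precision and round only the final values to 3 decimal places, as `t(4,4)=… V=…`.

span = t_max - t_min = 4.63 - 0.51 = 4.120
L(4,4) = 163, L_eff = 163/255 = 0.639216
t(4,4) = 4.63 - 4.120·0.639216 = 1.996
Σt over all 8·5 pixels = 697786/6375 ≈ 109.4566275
V = pitch²·Σt = 1.92²·697786/6375 = 403.501

t(4,4)=1.996 V=403.501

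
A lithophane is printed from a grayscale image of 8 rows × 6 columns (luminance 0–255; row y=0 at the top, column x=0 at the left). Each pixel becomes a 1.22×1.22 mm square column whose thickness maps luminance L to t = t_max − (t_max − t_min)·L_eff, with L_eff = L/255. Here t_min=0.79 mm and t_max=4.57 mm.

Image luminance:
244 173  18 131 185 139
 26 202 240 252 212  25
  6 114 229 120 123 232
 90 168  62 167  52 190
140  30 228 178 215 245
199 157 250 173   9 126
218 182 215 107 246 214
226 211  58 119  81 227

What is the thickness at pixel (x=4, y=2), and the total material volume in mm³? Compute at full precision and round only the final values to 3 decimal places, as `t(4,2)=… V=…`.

t(4,2)=2.747 V=162.035

span = t_max - t_min = 4.57 - 0.79 = 3.780
L(4,2) = 123, L_eff = 123/255 = 0.482353
t(4,2) = 4.57 - 3.780·0.482353 = 2.747
Σt over all 8·6 pixels = 231339/2125 ≈ 108.8654118
V = pitch²·Σt = 1.22²·231339/2125 = 162.035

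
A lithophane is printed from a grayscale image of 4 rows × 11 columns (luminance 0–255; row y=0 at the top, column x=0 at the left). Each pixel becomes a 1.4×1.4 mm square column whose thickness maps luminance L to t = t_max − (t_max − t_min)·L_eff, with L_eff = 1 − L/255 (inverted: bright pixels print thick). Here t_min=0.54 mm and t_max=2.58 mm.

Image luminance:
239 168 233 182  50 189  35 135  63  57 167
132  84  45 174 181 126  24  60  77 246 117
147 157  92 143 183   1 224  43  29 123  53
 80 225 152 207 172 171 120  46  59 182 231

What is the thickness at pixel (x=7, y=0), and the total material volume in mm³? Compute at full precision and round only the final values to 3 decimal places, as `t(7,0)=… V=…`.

t(7,0)=1.620 V=134.754

span = t_max - t_min = 2.58 - 0.54 = 2.040
L(7,0) = 135, L_eff = 1 - 135/255 = 0.470588 (inverted)
t(7,0) = 2.58 - 2.040·0.470588 = 1.620
Σt over all 4·11 pixels = 68.752
V = pitch²·Σt = 1.4²·68.752 = 134.754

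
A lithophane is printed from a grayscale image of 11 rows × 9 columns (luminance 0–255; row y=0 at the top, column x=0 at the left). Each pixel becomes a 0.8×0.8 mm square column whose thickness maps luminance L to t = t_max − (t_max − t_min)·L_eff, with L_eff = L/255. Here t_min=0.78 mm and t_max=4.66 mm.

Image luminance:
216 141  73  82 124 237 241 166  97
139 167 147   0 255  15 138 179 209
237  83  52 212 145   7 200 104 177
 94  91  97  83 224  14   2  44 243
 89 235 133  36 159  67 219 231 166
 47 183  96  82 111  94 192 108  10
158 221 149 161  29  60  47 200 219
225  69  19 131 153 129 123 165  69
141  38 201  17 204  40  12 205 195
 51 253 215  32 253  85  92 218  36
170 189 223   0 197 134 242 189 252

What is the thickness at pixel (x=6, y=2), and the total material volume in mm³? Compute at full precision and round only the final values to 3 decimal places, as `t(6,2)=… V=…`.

span = t_max - t_min = 4.66 - 0.78 = 3.880
L(6,2) = 200, L_eff = 200/255 = 0.784314
t(6,2) = 4.66 - 3.880·0.784314 = 1.617
Σt over all 11·9 pixels = 3320509/12750 ≈ 260.4320784
V = pitch²·Σt = 0.8²·3320509/12750 = 166.677

t(6,2)=1.617 V=166.677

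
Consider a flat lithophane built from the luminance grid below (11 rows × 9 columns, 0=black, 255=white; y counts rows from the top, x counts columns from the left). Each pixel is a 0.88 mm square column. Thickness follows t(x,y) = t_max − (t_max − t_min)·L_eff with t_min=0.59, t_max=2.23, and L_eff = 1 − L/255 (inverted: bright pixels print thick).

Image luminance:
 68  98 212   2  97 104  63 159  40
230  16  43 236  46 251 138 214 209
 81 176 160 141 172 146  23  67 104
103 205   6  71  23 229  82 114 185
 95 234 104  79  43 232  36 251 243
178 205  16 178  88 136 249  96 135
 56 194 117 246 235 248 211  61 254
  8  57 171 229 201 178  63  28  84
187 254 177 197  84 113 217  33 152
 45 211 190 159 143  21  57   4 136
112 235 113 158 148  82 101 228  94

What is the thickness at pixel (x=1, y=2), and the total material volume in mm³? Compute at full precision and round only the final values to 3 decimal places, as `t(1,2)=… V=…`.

span = t_max - t_min = 2.23 - 0.59 = 1.640
L(1,2) = 176, L_eff = 1 - 176/255 = 0.309804 (inverted)
t(1,2) = 2.23 - 1.640·0.309804 = 1.722
Σt over all 11·9 pixels = 3654911/25500 ≈ 143.3298431
V = pitch²·Σt = 0.88²·3654911/25500 = 110.995

t(1,2)=1.722 V=110.995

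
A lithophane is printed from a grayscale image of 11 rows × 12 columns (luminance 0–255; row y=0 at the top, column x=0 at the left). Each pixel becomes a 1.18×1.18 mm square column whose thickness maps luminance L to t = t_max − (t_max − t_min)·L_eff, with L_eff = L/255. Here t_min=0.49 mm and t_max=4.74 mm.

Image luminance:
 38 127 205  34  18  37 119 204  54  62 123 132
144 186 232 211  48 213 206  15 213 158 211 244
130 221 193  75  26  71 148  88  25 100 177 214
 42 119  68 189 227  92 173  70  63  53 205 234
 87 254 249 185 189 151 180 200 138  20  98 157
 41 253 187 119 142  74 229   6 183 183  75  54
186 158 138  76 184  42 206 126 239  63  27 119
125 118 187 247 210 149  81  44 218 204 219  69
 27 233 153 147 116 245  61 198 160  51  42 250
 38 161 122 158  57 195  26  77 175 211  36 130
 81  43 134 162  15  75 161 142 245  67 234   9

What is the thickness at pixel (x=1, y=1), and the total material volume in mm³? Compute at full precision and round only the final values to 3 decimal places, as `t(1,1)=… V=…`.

t(1,1)=1.640 V=463.618

span = t_max - t_min = 4.74 - 0.49 = 4.250
L(1,1) = 186, L_eff = 186/255 = 0.729412
t(1,1) = 4.74 - 4.250·0.729412 = 1.640
Σt over all 11·12 pixels = 99889/300 ≈ 332.9633333
V = pitch²·Σt = 1.18²·99889/300 = 463.618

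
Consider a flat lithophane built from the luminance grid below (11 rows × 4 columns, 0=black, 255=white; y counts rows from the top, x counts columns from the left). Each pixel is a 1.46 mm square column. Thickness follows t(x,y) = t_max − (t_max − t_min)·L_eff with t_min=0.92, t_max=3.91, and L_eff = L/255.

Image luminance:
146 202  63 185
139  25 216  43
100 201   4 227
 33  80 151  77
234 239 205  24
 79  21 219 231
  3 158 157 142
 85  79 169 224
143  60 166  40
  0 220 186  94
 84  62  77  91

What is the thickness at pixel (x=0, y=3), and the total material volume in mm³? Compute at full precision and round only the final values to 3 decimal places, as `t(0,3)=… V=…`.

t(0,3)=3.523 V=232.152

span = t_max - t_min = 3.91 - 0.92 = 2.990
L(0,3) = 33, L_eff = 33/255 = 0.129412
t(0,3) = 3.91 - 2.990·0.129412 = 3.523
Σt over all 11·4 pixels = 694301/6375 ≈ 108.9099608
V = pitch²·Σt = 1.46²·694301/6375 = 232.152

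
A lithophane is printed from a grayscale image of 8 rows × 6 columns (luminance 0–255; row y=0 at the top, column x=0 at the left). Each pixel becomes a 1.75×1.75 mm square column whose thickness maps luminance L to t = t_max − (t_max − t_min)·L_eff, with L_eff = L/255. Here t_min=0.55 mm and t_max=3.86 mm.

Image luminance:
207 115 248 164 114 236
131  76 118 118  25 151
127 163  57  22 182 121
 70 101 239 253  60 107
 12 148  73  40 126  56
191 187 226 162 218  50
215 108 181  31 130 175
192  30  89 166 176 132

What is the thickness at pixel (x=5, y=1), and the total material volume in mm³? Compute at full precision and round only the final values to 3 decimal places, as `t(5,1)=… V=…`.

t(5,1)=1.900 V=316.224

span = t_max - t_min = 3.86 - 0.55 = 3.310
L(5,1) = 151, L_eff = 151/255 = 0.592157
t(5,1) = 3.86 - 3.310·0.592157 = 1.900
Σt over all 8·6 pixels = 2633051/25500 ≈ 103.2569020
V = pitch²·Σt = 1.75²·2633051/25500 = 316.224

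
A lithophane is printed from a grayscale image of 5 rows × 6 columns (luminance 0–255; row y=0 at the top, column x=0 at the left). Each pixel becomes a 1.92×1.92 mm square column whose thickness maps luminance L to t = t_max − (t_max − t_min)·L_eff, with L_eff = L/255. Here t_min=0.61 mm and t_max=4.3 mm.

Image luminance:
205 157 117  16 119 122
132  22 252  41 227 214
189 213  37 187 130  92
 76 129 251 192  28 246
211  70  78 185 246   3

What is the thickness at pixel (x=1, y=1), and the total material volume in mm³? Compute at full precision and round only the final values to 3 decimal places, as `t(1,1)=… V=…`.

t(1,1)=3.982 V=252.193

span = t_max - t_min = 4.3 - 0.61 = 3.690
L(1,1) = 22, L_eff = 22/255 = 0.086275
t(1,1) = 4.3 - 3.690·0.086275 = 3.982
Σt over all 5·6 pixels = 581499/8500 ≈ 68.4116471
V = pitch²·Σt = 1.92²·581499/8500 = 252.193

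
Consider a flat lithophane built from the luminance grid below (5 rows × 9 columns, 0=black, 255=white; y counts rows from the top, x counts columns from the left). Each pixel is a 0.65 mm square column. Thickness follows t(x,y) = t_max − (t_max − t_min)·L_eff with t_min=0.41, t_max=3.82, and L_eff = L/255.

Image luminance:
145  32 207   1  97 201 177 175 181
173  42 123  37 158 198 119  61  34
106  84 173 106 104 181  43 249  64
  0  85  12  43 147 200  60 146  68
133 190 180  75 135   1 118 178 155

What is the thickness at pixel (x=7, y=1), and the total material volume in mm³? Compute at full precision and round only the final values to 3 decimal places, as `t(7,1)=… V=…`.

span = t_max - t_min = 3.82 - 0.41 = 3.410
L(7,1) = 61, L_eff = 61/255 = 0.239216
t(7,1) = 3.82 - 3.410·0.239216 = 3.004
Σt over all 5·9 pixels = 2611273/25500 ≈ 102.4028627
V = pitch²·Σt = 0.65²·2611273/25500 = 43.265

t(7,1)=3.004 V=43.265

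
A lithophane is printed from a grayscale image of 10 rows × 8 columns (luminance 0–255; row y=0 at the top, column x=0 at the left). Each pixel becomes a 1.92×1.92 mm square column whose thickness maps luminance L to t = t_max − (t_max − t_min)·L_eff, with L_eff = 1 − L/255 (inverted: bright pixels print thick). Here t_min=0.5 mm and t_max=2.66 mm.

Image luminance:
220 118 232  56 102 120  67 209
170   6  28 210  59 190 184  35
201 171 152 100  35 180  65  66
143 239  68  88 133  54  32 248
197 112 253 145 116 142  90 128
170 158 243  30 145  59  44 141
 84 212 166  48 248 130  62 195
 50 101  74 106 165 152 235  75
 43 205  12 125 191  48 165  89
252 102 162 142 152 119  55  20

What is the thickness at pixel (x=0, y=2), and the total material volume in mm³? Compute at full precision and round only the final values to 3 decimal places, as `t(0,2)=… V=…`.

span = t_max - t_min = 2.66 - 0.5 = 2.160
L(0,2) = 201, L_eff = 1 - 201/255 = 0.211765 (inverted)
t(0,2) = 2.66 - 2.160·0.211765 = 2.203
Σt over all 10·8 pixels = 267502/2125 ≈ 125.8832941
V = pitch²·Σt = 1.92²·267502/2125 = 464.056

t(0,2)=2.203 V=464.056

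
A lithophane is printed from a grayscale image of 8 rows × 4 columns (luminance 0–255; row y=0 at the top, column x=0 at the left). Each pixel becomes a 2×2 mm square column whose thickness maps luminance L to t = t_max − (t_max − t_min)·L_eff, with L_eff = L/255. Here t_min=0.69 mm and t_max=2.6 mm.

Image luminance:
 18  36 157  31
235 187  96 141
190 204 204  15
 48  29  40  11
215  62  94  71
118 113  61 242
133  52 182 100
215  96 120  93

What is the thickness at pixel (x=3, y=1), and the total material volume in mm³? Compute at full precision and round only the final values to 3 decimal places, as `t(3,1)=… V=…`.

t(3,1)=1.544 V=224.672

span = t_max - t_min = 2.6 - 0.69 = 1.910
L(3,1) = 141, L_eff = 141/255 = 0.552941
t(3,1) = 2.6 - 1.910·0.552941 = 1.544
Σt over all 8·4 pixels = 477427/8500 ≈ 56.1678824
V = pitch²·Σt = 2²·477427/8500 = 224.672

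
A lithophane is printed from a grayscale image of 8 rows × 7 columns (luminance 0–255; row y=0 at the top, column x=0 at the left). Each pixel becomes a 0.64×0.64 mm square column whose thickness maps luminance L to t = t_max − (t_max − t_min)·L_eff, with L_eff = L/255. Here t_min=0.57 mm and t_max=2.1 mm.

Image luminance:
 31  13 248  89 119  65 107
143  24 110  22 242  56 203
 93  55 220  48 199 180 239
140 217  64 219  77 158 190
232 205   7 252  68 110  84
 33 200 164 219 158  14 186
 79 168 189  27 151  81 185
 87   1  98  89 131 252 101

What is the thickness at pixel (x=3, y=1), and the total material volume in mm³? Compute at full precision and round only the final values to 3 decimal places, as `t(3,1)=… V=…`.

t(3,1)=1.968 V=30.617

span = t_max - t_min = 2.1 - 0.57 = 1.530
L(3,1) = 22, L_eff = 22/255 = 0.086275
t(3,1) = 2.1 - 1.530·0.086275 = 1.968
Σt over all 8·7 pixels = 74.748
V = pitch²·Σt = 0.64²·74.748 = 30.617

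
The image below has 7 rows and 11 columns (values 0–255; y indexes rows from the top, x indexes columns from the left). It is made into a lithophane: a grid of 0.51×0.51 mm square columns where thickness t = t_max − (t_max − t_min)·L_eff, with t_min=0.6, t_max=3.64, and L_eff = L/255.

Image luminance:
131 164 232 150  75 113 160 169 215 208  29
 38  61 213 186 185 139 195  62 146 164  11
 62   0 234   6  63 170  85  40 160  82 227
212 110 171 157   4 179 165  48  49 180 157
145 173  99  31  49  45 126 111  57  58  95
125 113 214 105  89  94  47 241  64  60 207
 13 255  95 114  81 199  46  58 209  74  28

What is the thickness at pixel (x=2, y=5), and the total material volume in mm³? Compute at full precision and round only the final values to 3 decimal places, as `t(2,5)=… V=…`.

t(2,5)=1.089 V=44.600

span = t_max - t_min = 3.64 - 0.6 = 3.040
L(2,5) = 214, L_eff = 214/255 = 0.839216
t(2,5) = 3.64 - 3.040·0.839216 = 1.089
Σt over all 7·11 pixels = 1093133/6375 ≈ 171.4718431
V = pitch²·Σt = 0.51²·1093133/6375 = 44.600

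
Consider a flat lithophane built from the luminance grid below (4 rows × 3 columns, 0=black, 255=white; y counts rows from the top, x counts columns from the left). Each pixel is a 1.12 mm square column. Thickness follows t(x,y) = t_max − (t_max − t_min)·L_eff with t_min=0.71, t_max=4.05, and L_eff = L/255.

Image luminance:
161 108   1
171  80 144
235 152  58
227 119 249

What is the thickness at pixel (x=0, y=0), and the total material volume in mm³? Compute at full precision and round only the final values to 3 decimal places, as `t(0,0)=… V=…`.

span = t_max - t_min = 4.05 - 0.71 = 3.340
L(0,0) = 161, L_eff = 161/255 = 0.631373
t(0,0) = 4.05 - 3.340·0.631373 = 1.941
Σt over all 4·3 pixels = 66983/2550 ≈ 26.2678431
V = pitch²·Σt = 1.12²·66983/2550 = 32.950

t(0,0)=1.941 V=32.950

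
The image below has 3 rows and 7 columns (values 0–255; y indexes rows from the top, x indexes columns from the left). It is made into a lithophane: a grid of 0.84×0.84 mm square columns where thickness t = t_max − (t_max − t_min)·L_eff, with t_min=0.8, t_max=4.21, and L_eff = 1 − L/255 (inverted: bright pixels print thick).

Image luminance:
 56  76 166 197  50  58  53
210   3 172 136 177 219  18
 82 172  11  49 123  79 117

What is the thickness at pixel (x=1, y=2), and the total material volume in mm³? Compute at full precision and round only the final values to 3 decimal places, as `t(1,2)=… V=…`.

span = t_max - t_min = 4.21 - 0.8 = 3.410
L(1,2) = 172, L_eff = 1 - 172/255 = 0.325490 (inverted)
t(1,2) = 4.21 - 3.410·0.325490 = 3.100
Σt over all 3·7 pixels = 296696/6375 ≈ 46.5405490
V = pitch²·Σt = 0.84²·296696/6375 = 32.839

t(1,2)=3.100 V=32.839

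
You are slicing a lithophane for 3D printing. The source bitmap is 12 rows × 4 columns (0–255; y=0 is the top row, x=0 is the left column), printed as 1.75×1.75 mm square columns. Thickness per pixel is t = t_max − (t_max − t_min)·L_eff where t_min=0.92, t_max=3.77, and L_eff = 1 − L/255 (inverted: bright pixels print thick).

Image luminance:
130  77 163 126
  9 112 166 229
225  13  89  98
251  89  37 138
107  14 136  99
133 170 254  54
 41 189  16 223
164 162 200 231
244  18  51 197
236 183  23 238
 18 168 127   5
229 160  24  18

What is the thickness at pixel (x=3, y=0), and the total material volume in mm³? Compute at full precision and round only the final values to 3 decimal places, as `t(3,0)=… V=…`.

span = t_max - t_min = 3.77 - 0.92 = 2.850
L(3,0) = 126, L_eff = 1 - 126/255 = 0.505882 (inverted)
t(3,0) = 3.77 - 2.850·0.505882 = 2.328
Σt over all 12·4 pixels = 47667/425 ≈ 112.1576471
V = pitch²·Σt = 1.75²·47667/425 = 343.483

t(3,0)=2.328 V=343.483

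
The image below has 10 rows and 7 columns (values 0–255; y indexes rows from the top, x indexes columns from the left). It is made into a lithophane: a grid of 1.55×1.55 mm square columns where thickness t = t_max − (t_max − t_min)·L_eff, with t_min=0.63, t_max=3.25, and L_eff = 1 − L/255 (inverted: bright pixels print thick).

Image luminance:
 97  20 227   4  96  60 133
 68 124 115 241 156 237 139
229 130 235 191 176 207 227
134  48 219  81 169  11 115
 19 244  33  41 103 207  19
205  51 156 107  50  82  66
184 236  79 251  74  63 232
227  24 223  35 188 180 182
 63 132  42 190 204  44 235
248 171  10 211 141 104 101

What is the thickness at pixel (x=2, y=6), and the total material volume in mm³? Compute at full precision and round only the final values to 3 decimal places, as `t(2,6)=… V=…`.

span = t_max - t_min = 3.25 - 0.63 = 2.620
L(2,6) = 79, L_eff = 1 - 79/255 = 0.690196 (inverted)
t(2,6) = 3.25 - 2.620·0.690196 = 1.442
Σt over all 10·7 pixels = 1786601/12750 ≈ 140.1255686
V = pitch²·Σt = 1.55²·1786601/12750 = 336.652

t(2,6)=1.442 V=336.652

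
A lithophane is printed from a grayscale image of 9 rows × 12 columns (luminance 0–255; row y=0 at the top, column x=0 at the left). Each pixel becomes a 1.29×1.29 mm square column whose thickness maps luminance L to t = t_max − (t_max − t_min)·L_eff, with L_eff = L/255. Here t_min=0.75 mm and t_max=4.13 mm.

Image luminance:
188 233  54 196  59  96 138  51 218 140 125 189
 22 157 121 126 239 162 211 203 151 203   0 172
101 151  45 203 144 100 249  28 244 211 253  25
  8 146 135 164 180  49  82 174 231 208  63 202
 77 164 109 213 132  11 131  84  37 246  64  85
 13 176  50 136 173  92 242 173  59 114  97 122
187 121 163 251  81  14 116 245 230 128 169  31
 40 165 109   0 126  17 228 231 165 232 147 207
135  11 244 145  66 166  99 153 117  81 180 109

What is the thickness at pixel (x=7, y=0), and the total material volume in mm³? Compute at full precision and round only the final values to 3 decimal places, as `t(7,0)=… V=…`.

t(7,0)=3.454 V=421.120

span = t_max - t_min = 4.13 - 0.75 = 3.380
L(7,0) = 51, L_eff = 51/255 = 0.200000
t(7,0) = 4.13 - 3.380·0.200000 = 3.454
Σt over all 9·12 pixels = 1075513/4250 ≈ 253.0618824
V = pitch²·Σt = 1.29²·1075513/4250 = 421.120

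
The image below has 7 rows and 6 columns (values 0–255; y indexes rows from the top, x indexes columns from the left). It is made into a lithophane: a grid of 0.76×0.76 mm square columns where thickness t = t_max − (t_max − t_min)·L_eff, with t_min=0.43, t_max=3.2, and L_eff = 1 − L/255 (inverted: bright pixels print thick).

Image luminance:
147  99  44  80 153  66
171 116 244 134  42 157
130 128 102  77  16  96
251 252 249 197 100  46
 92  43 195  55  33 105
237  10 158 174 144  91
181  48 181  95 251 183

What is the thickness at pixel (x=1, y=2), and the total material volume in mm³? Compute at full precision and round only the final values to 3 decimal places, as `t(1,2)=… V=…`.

span = t_max - t_min = 3.2 - 0.43 = 2.770
L(1,2) = 128, L_eff = 1 - 128/255 = 0.498039 (inverted)
t(1,2) = 3.2 - 2.770·0.498039 = 1.820
Σt over all 7·6 pixels = 649617/8500 ≈ 76.4255294
V = pitch²·Σt = 0.76²·649617/8500 = 44.143

t(1,2)=1.820 V=44.143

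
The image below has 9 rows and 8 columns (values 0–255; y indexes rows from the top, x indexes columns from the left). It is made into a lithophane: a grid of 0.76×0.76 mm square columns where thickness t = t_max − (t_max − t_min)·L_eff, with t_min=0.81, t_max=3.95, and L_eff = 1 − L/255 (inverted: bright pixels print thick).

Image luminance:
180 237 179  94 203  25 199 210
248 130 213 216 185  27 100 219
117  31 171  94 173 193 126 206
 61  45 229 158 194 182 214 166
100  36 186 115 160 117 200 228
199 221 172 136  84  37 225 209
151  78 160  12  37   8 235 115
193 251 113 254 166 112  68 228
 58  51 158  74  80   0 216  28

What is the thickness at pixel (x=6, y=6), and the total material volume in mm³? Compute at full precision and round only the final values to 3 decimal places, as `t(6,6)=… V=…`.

t(6,6)=3.704 V=106.915

span = t_max - t_min = 3.95 - 0.81 = 3.140
L(6,6) = 235, L_eff = 1 - 235/255 = 0.078431 (inverted)
t(6,6) = 3.95 - 3.140·0.078431 = 3.704
Σt over all 9·8 pixels = 393342/2125 ≈ 185.1021176
V = pitch²·Σt = 0.76²·393342/2125 = 106.915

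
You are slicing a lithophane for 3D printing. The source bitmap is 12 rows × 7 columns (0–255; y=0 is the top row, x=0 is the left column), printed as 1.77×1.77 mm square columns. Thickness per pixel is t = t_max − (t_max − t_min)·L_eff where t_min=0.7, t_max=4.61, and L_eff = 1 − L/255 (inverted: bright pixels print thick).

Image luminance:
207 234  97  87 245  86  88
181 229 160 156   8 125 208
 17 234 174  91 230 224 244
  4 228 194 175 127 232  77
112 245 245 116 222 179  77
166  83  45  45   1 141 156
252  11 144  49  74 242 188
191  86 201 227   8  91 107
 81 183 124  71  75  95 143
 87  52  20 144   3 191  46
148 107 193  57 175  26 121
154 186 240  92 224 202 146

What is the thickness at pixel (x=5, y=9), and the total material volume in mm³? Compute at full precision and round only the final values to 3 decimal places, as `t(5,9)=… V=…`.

span = t_max - t_min = 4.61 - 0.7 = 3.910
L(5,9) = 191, L_eff = 1 - 191/255 = 0.250980 (inverted)
t(5,9) = 4.61 - 3.910·0.250980 = 3.629
Σt over all 12·7 pixels = 87899/375 ≈ 234.3973333
V = pitch²·Σt = 1.77²·87899/375 = 734.343

t(5,9)=3.629 V=734.343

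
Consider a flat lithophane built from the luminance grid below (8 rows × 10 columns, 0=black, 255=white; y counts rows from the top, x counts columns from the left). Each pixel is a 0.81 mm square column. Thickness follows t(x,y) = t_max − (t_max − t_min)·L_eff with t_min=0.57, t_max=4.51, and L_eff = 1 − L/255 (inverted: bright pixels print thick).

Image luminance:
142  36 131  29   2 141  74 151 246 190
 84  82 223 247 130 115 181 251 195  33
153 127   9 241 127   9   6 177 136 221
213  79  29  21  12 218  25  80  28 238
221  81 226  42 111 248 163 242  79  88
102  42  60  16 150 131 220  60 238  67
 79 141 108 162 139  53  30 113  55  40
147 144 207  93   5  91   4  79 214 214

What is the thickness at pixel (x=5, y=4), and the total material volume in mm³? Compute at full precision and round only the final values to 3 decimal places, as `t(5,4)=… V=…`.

span = t_max - t_min = 4.51 - 0.57 = 3.940
L(5,4) = 248, L_eff = 1 - 248/255 = 0.027451 (inverted)
t(5,4) = 4.51 - 3.940·0.027451 = 4.402
Σt over all 8·10 pixels = 192.956
V = pitch²·Σt = 0.81²·192.956 = 126.598

t(5,4)=4.402 V=126.598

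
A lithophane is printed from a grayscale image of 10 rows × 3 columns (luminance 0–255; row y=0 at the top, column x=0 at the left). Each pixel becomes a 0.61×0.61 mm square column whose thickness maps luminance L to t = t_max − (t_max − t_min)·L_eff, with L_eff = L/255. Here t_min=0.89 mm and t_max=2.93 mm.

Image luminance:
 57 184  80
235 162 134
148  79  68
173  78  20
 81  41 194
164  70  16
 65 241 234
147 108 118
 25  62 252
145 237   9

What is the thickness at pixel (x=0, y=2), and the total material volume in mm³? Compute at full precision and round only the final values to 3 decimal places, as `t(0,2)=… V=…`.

t(0,2)=1.746 V=21.911

span = t_max - t_min = 2.93 - 0.89 = 2.040
L(0,2) = 148, L_eff = 148/255 = 0.580392
t(0,2) = 2.93 - 2.040·0.580392 = 1.746
Σt over all 10·3 pixels = 58.884
V = pitch²·Σt = 0.61²·58.884 = 21.911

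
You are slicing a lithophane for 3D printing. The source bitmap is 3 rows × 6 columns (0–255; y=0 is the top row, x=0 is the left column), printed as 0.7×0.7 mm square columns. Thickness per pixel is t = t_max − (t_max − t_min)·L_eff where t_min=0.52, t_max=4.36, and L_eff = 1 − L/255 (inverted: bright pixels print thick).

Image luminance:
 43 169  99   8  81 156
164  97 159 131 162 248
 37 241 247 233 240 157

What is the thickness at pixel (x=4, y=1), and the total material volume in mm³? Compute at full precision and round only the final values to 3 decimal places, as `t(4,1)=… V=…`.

t(4,1)=2.960 V=24.303

span = t_max - t_min = 4.36 - 0.52 = 3.840
L(4,1) = 162, L_eff = 1 - 162/255 = 0.364706 (inverted)
t(4,1) = 4.36 - 3.840·0.364706 = 2.960
Σt over all 3·6 pixels = 105394/2125 ≈ 49.5971765
V = pitch²·Σt = 0.7²·105394/2125 = 24.303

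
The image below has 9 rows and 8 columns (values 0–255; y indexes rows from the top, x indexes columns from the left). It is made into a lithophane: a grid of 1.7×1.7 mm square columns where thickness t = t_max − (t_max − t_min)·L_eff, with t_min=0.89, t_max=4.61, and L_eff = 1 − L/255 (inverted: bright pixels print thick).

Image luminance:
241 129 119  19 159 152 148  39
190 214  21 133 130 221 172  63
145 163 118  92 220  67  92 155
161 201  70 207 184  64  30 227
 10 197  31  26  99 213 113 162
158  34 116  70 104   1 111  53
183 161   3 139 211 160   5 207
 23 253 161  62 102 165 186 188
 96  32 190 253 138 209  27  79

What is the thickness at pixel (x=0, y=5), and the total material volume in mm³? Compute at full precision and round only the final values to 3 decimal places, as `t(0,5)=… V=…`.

span = t_max - t_min = 4.61 - 0.89 = 3.720
L(0,5) = 158, L_eff = 1 - 158/255 = 0.380392 (inverted)
t(0,5) = 4.61 - 3.720·0.380392 = 3.195
Σt over all 9·8 pixels = 417557/2125 ≈ 196.4974118
V = pitch²·Σt = 1.7²·417557/2125 = 567.878

t(0,5)=3.195 V=567.878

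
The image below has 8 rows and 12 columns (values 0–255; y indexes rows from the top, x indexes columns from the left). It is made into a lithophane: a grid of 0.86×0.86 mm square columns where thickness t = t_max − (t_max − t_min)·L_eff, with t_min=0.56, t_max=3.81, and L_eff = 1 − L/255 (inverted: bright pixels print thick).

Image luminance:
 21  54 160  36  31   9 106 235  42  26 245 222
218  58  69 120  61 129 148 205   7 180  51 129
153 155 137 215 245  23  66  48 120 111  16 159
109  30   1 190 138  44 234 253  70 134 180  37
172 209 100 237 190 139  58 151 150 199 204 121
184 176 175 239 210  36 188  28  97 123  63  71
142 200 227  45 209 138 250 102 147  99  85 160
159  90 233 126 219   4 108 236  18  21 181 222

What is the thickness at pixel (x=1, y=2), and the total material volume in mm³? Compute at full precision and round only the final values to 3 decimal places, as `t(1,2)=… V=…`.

span = t_max - t_min = 3.81 - 0.56 = 3.250
L(1,2) = 155, L_eff = 1 - 155/255 = 0.392157 (inverted)
t(1,2) = 3.81 - 3.250·0.392157 = 2.535
Σt over all 8·12 pixels = 1078291/5100 ≈ 211.4296078
V = pitch²·Σt = 0.86²·1078291/5100 = 156.373

t(1,2)=2.535 V=156.373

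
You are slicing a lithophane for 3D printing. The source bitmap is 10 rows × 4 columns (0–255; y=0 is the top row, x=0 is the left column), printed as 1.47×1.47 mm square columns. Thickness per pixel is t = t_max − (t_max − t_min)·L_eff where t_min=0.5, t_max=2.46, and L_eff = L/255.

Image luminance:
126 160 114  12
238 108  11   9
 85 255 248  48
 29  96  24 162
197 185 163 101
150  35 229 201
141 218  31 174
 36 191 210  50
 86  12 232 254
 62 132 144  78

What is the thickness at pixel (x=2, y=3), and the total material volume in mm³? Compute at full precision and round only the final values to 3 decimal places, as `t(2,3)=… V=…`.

t(2,3)=2.276 V=128.972

span = t_max - t_min = 2.46 - 0.5 = 1.960
L(2,3) = 24, L_eff = 24/255 = 0.094118
t(2,3) = 2.46 - 1.960·0.094118 = 2.276
Σt over all 10·4 pixels = 126829/2125 ≈ 59.6842353
V = pitch²·Σt = 1.47²·126829/2125 = 128.972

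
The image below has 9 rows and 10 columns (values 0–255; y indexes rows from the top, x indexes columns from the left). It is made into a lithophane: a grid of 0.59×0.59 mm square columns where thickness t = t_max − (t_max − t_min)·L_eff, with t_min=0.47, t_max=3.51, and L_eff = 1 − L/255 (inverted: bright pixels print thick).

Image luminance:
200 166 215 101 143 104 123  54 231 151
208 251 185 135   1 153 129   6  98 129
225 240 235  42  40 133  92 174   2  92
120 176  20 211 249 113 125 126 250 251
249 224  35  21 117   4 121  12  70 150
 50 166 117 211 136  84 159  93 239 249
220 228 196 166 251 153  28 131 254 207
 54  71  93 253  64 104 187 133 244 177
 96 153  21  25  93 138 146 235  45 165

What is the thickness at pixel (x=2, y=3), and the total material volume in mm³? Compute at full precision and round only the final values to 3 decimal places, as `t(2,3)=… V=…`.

t(2,3)=0.708 V=66.752

span = t_max - t_min = 3.51 - 0.47 = 3.040
L(2,3) = 20, L_eff = 1 - 20/255 = 0.921569 (inverted)
t(2,3) = 3.51 - 3.040·0.921569 = 0.708
Σt over all 9·10 pixels = 814983/4250 ≈ 191.7607059
V = pitch²·Σt = 0.59²·814983/4250 = 66.752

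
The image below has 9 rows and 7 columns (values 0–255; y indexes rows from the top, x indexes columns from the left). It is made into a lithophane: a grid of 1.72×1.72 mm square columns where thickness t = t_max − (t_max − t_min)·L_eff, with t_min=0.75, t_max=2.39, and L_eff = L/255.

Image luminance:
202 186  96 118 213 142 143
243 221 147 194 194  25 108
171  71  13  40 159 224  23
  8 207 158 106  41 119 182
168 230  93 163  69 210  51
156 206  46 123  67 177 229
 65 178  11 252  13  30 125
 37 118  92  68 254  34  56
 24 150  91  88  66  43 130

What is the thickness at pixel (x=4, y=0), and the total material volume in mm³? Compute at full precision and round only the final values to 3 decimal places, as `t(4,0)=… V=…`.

span = t_max - t_min = 2.39 - 0.75 = 1.640
L(4,0) = 213, L_eff = 213/255 = 0.835294
t(4,0) = 2.39 - 1.640·0.835294 = 1.020
Σt over all 9·7 pixels = 151891/1500 ≈ 101.2606667
V = pitch²·Σt = 1.72²·151891/1500 = 299.570

t(4,0)=1.020 V=299.570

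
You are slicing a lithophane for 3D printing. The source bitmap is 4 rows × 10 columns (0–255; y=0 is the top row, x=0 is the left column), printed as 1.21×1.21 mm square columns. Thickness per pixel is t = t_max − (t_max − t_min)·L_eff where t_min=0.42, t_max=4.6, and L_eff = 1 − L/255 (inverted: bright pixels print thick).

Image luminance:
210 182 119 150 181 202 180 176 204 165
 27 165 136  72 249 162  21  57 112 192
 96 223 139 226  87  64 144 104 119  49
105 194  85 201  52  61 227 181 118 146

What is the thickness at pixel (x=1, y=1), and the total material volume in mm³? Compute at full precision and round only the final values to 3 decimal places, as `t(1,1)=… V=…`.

t(1,1)=3.125 V=158.588

span = t_max - t_min = 4.6 - 0.42 = 4.180
L(1,1) = 165, L_eff = 1 - 165/255 = 0.352941 (inverted)
t(1,1) = 4.6 - 4.180·0.352941 = 3.125
Σt over all 4·10 pixels = 460349/4250 ≈ 108.3174118
V = pitch²·Σt = 1.21²·460349/4250 = 158.588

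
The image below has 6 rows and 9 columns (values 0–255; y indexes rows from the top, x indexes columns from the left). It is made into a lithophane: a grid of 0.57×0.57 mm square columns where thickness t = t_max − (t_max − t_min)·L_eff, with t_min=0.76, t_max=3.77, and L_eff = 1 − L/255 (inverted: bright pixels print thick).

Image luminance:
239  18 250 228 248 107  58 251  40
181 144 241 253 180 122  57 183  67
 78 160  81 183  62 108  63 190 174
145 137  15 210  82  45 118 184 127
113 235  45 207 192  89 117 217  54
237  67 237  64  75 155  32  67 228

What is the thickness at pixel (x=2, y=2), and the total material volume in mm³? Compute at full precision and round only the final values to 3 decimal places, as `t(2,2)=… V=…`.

span = t_max - t_min = 3.77 - 0.76 = 3.010
L(2,2) = 81, L_eff = 1 - 81/255 = 0.682353 (inverted)
t(2,2) = 3.77 - 3.010·0.682353 = 1.716
Σt over all 6·9 pixels = 164599/1275 ≈ 129.0972549
V = pitch²·Σt = 0.57²·164599/1275 = 41.944

t(2,2)=1.716 V=41.944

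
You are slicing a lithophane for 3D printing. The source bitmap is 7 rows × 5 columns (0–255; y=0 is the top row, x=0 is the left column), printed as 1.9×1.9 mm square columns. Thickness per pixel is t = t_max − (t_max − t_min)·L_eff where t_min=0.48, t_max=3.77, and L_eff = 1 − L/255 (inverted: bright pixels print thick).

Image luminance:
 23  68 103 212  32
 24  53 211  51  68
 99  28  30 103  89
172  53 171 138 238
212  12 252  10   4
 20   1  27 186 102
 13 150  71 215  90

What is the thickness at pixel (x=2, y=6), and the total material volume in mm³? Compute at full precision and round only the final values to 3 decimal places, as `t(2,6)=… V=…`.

span = t_max - t_min = 3.77 - 0.48 = 3.290
L(2,6) = 71, L_eff = 1 - 71/255 = 0.721569 (inverted)
t(2,6) = 3.77 - 3.290·0.721569 = 1.396
Σt over all 7·5 pixels = 1524299/25500 ≈ 59.7764314
V = pitch²·Σt = 1.9²·1524299/25500 = 215.793

t(2,6)=1.396 V=215.793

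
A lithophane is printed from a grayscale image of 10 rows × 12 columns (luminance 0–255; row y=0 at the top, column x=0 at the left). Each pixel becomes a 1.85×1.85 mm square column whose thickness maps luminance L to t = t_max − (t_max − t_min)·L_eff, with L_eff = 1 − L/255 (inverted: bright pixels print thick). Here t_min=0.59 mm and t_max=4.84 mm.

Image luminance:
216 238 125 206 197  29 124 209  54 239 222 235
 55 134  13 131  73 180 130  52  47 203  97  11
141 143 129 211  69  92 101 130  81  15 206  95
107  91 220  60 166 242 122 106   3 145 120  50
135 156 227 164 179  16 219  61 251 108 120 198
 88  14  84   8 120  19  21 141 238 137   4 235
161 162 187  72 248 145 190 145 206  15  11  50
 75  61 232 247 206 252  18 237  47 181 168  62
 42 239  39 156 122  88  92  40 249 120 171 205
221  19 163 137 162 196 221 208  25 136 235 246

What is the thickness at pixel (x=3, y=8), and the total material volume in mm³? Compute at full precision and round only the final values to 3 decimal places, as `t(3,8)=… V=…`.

span = t_max - t_min = 4.84 - 0.59 = 4.250
L(3,8) = 156, L_eff = 1 - 156/255 = 0.388235 (inverted)
t(3,8) = 4.84 - 4.250·0.388235 = 3.190
Σt over all 10·12 pixels = 336.1
V = pitch²·Σt = 1.85²·336.1 = 1150.302

t(3,8)=3.190 V=1150.302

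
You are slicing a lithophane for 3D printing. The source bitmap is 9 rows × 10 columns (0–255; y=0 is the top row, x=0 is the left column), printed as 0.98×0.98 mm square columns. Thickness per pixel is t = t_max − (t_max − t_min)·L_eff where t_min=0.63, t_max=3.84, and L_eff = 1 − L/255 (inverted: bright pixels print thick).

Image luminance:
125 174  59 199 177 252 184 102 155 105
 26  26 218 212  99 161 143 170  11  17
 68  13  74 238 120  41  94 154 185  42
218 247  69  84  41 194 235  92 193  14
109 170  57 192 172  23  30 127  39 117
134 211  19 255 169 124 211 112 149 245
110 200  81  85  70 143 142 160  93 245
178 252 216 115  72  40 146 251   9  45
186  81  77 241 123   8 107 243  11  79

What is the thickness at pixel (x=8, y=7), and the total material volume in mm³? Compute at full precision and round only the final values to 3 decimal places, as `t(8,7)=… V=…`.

t(8,7)=0.743 V=193.547

span = t_max - t_min = 3.84 - 0.63 = 3.210
L(8,7) = 9, L_eff = 1 - 9/255 = 0.964706 (inverted)
t(8,7) = 3.84 - 3.210·0.964706 = 0.743
Σt over all 9·10 pixels = 342597/1700 ≈ 201.5276471
V = pitch²·Σt = 0.98²·342597/1700 = 193.547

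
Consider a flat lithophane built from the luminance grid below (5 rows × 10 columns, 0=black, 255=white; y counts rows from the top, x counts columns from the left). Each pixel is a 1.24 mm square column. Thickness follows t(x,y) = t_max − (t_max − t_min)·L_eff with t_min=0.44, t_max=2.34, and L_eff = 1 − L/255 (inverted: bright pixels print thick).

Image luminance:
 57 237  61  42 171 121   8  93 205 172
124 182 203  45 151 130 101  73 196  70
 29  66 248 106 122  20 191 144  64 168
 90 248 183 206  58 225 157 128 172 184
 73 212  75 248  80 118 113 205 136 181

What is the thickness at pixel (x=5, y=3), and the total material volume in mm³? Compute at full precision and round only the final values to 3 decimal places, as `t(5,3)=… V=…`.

t(5,3)=2.116 V=110.495

span = t_max - t_min = 2.34 - 0.44 = 1.900
L(5,3) = 225, L_eff = 1 - 225/255 = 0.117647 (inverted)
t(5,3) = 2.34 - 1.900·0.117647 = 2.116
Σt over all 5·10 pixels = 91624/1275 ≈ 71.8619608
V = pitch²·Σt = 1.24²·91624/1275 = 110.495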